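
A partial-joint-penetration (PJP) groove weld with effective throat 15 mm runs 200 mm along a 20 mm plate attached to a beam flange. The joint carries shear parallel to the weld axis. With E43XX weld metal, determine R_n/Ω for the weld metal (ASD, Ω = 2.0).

R_n/Ω ≈ 387 kN

E43XX → F_EXX = 430 MPa.
Effective throat (given) t_e = 15 mm.
A_we = 15 × 200 = 3000 mm².
F_nw = 0.6 F_EXX = 258 MPa.
R_n/Ω = (258 × 3000) / 2.0 × 10⁻³ = 387 kN.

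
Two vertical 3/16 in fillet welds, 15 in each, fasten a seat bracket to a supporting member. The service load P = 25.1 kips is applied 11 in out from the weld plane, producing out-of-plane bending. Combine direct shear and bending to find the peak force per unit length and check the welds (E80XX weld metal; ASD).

E80XX → F_EXX = 80 ksi.
L_w = 2 × 15 = 30 in; section modulus (unit throat) S = 2 × L²/6 = 75 in².
Direct shear f_v = P/L_w = 25.1/30 = 0.8367 kip/in.
Moment M = P × e = 25.1 × 11 = 276.1 kip·in; bending f_b = M/S = 3.681 kip/in.
f_max = √(f_v² + f_b²) = √(0.8367² + 3.681²) = 3.775 kip/in.
r_n/Ω = (1/2.0) × 0.6 × 80 × (0.707 × 0.1875) = 3.181 kip/in → NOT adequate.

f_max ≈ 3.78 kip/in; NOT adequate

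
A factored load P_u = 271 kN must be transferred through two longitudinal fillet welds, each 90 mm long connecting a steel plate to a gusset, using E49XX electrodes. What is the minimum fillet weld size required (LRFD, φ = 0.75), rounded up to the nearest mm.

E49XX → F_EXX = 490 MPa.
Total weld length L = 180 mm.
Required throat t_e = P_u / (φ × 0.6 F_EXX × L) = 271 / (0.75 × 0.6 × 490 × 180 × 10⁻³) = 6.828 mm.
Required leg w = t_e / 0.707 = 9.658 mm → use 10 mm.

w = 10 mm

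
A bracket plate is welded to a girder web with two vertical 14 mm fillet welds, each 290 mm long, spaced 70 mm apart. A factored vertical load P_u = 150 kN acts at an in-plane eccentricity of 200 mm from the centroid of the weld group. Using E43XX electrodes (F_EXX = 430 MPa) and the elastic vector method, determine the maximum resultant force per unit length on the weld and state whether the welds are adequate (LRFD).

f_max ≈ 1030 N/mm; adequate

Total weld length L_w = 580 mm. Treat welds as unit-width lines.
Polar moment about centroid: J = 2[d³/12 + d(b/2)²] = 2[290³/12 + 290×35²] = 4775000 mm³.
Direct shear f_v = P/L_w = 150×10³ / 580 = 258.6 N/mm (vertical).
Torsion M = P·e = 150×10³ × 200 = 30000000 N·mm.
Critical point at (x, y) = (35, 145) from centroid. f_tx = M·y/J = 910.9 N/mm; f_ty = M·x/J = 219.9 N/mm.
Resultant f_max = √[f_tx² + (f_v + f_ty)²] = √[910.9² + (258.6 + 219.9)²] = 1029 N/mm.
Capacity per unit length: φr_n = 0.75 × 0.6 × 430 × (0.707 × 14) = 1915 N/mm.
1029 ≤ 1915 → adequate.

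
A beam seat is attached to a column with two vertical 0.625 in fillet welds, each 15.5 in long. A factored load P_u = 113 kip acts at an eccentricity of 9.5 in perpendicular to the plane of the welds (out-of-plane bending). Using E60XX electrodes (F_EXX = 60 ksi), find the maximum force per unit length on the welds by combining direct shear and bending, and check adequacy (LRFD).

L_w = 2 × 15.5 = 31 in; section modulus (unit throat) S = 2 × L²/6 = 80.08 in².
Direct shear f_v = P/L_w = 113/31 = 3.645 kip/in.
Moment M = P × e = 113 × 9.5 = 1073.5 kip·in; bending f_b = M/S = 13.4 kip/in.
f_max = √(f_v² + f_b²) = √(3.645² + 13.4²) = 13.89 kip/in.
φr_n = 0.75 × 0.6 × 60 × (0.707 × 0.625) = 11.93 kip/in → NOT adequate.

f_max ≈ 13.9 kip/in; NOT adequate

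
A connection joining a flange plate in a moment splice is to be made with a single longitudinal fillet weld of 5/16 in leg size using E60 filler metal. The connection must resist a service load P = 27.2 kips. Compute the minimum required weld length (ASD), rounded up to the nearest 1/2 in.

L = 7 in

E60XX → F_EXX = 60 ksi.
Throat t_e = 0.707 × 0.3125 = 0.2209 in.
r_n/Ω = (0.6 × 60 × 0.2209) / 2.0 = 3.977 kip/in.
L_req = P / (r_n/Ω) = 27.2 / 3.977 = 6.84 in total.
Round up → use L = 7 in.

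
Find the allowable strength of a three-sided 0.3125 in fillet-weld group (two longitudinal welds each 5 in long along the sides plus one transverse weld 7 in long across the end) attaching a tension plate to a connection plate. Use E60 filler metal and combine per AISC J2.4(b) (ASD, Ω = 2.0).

R_n/Ω ≈ 75.6 kips

E60XX → F_EXX = 60 ksi.
t_e = 0.707 × 0.3125 = 0.2209 in.
R_nwl = 0.6 × 60 × 0.2209 × 10 = 79.54 kips (longitudinal, 2 welds).
R_nwt = 0.6 × 60 × 0.2209 × 7 = 55.68 kips (transverse, base value).
(i) R_nwl + R_nwt = 135.2 kips; (ii) 0.85 R_nwl + 1.5 R_nwt = 151.1 kips.
R_n = max = 151.1 kips [governs: (ii)]; R_n/Ω = 75.56 kips.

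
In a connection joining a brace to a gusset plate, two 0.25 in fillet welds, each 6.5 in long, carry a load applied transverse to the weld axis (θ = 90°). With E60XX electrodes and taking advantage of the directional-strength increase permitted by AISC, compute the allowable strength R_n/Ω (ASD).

E60XX → F_EXX = 60 ksi.
t_e = 0.707 × 0.25 = 0.1767 in; A_we = 0.1767 × 13 = 2.298 in².
Directional factor: 1.0 + 0.5 sin^1.5(90°) = 1.5.
F_nw = 0.6 × 60 × 1.5 = 54 ksi.
R_n/Ω = (54 × 2.298) / 2.0 = 62.04 kip.

R_n/Ω ≈ 62 kip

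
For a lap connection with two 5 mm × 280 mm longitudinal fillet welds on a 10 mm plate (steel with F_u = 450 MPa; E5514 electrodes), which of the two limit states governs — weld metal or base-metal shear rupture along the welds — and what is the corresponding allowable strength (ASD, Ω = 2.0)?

E55XX → F_EXX = 550 MPa.
t_e = 0.707 × 5 = 3.535 mm; L = 560 mm.
Weld metal: R_n/Ω = (1/2.0) × 0.6 × 550 × 3.535 × 560 × 10⁻³ = 326.6 kN.
Base metal (shear rupture): R_n/Ω = (1/2.0) × 0.6 × 450 × 10 × 560 × 10⁻³ = 756 kN.
Governing: weld metal.

R_n/Ω ≈ 327 kN (weld metal governs)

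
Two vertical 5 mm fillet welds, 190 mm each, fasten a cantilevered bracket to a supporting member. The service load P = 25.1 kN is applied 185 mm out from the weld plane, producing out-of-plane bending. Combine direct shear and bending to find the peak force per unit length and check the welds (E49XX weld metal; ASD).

f_max ≈ 391 N/mm; adequate

E49XX → F_EXX = 490 MPa.
L_w = 2 × 190 = 380 mm; section modulus (unit throat) S = 2 × L²/6 = 12030 mm².
Direct shear f_v = P/L_w = 25.1×10³/380 = 66.05 N/mm.
Moment M = P × e = 25.1×10³ × 185 = 4643500 N·mm; bending f_b = M/S = 385.9 N/mm.
f_max = √(f_v² + f_b²) = √(66.05² + 385.9²) = 391.5 N/mm.
r_n/Ω = (1/2.0) × 0.6 × 490 × (0.707 × 5) = 519.6 N/mm → adequate.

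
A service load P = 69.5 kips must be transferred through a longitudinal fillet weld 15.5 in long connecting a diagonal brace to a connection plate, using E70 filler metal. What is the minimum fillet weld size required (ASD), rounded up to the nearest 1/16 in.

E70XX → F_EXX = 70 ksi.
Total weld length L = 15.5 in.
Required throat t_e = P × Ω / (0.6 F_EXX × L) = 69.5 × 2.0 / (0.6 × 70 × 15.5) = 0.2135 in.
Required leg w = t_e / 0.707 = 0.302 in → use 5/16 in.

w = 5/16 in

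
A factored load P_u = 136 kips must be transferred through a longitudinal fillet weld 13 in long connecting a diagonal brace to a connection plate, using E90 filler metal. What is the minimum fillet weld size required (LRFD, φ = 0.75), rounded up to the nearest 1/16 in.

E90XX → F_EXX = 90 ksi.
Total weld length L = 13 in.
Required throat t_e = P_u / (φ × 0.6 F_EXX × L) = 136 / (0.75 × 0.6 × 90 × 13) = 0.2583 in.
Required leg w = t_e / 0.707 = 0.3654 in → use 3/8 in.

w = 3/8 in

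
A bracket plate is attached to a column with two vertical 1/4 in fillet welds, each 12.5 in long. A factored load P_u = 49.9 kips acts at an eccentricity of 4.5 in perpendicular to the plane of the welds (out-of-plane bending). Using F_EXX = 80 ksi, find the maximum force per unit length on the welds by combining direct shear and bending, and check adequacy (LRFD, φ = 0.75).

f_max ≈ 4.75 kip/in; adequate

L_w = 2 × 12.5 = 25 in; section modulus (unit throat) S = 2 × L²/6 = 52.08 in².
Direct shear f_v = P/L_w = 49.9/25 = 1.996 kip/in.
Moment M = P × e = 49.9 × 4.5 = 224.55 kip·in; bending f_b = M/S = 4.311 kip/in.
f_max = √(f_v² + f_b²) = √(1.996² + 4.311²) = 4.751 kip/in.
φr_n = 0.75 × 0.6 × 80 × (0.707 × 0.25) = 6.363 kip/in → adequate.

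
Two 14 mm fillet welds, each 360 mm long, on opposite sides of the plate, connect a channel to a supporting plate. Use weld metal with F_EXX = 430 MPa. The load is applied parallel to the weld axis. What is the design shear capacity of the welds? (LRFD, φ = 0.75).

Effective throat t_e = 0.707 × 14 = 9.898 mm.
Total length L = 720 mm; A_we = 9.898 × 720 = 7127 mm².
F_nw = 0.6 F_EXX = 0.6 × 430 = 258 MPa.
φR_n = 0.75 × 258 × 7127 × 10⁻³ = 1379 kN.

φR_n ≈ 1380 kN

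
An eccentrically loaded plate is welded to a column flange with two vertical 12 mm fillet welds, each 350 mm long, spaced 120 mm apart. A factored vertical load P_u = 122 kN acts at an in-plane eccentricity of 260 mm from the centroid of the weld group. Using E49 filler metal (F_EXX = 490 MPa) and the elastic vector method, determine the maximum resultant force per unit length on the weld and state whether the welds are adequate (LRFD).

Total weld length L_w = 700 mm. Treat welds as unit-width lines.
Polar moment about centroid: J = 2[d³/12 + d(b/2)²] = 2[350³/12 + 350×60²] = 9666000 mm³.
Direct shear f_v = P/L_w = 122×10³ / 700 = 174.3 N/mm (vertical).
Torsion M = P·e = 122×10³ × 260 = 31720000 N·mm.
Critical point at (x, y) = (60, 175) from centroid. f_tx = M·y/J = 574.3 N/mm; f_ty = M·x/J = 196.9 N/mm.
Resultant f_max = √[f_tx² + (f_v + f_ty)²] = √[574.3² + (174.3 + 196.9)²] = 683.8 N/mm.
Capacity per unit length: φr_n = 0.75 × 0.6 × 490 × (0.707 × 12) = 1871 N/mm.
683.8 ≤ 1871 → adequate.

f_max ≈ 684 N/mm; adequate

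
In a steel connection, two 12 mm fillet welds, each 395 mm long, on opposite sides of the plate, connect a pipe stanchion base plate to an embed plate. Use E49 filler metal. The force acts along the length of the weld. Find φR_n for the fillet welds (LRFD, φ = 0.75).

E49XX → F_EXX = 490 MPa.
Effective throat t_e = 0.707 × 12 = 8.484 mm.
Total length L = 790 mm; A_we = 8.484 × 790 = 6702 mm².
F_nw = 0.6 F_EXX = 0.6 × 490 = 294 MPa.
φR_n = 0.75 × 294 × 6702 × 10⁻³ = 1478 kN.

φR_n ≈ 1480 kN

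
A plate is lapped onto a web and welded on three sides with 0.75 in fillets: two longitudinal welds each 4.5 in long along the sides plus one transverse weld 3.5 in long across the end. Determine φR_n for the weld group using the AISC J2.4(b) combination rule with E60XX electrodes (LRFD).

E60XX → F_EXX = 60 ksi.
t_e = 0.707 × 0.75 = 0.5302 in.
R_nwl = 0.6 × 60 × 0.5302 × 9 = 171.8 kips (longitudinal, 2 welds).
R_nwt = 0.6 × 60 × 0.5302 × 3.5 = 66.81 kips (transverse, base value).
(i) R_nwl + R_nwt = 238.6 kips; (ii) 0.85 R_nwl + 1.5 R_nwt = 246.2 kips.
R_n = max = 246.2 kips [governs: (ii)]; φR_n = 184.7 kips.

φR_n ≈ 185 kips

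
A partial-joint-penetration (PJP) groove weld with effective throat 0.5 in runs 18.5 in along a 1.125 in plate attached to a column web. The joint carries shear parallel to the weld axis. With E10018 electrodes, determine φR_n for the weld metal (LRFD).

φR_n ≈ 416 kip

E100XX → F_EXX = 100 ksi.
Effective throat (given) t_e = 0.5 in.
A_we = 0.5 × 18.5 = 9.25 in².
F_nw = 0.6 F_EXX = 60 ksi.
φR_n = 0.75 × 60 × 9.25 = 416.2 kip.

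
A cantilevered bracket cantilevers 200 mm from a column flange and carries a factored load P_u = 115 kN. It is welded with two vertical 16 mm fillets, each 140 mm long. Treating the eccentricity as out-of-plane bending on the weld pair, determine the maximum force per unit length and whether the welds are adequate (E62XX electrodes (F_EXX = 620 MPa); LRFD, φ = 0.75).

L_w = 2 × 140 = 280 mm; section modulus (unit throat) S = 2 × L²/6 = 6533 mm².
Direct shear f_v = P/L_w = 115×10³/280 = 410.7 N/mm.
Moment M = P × e = 115×10³ × 200 = 23000000 N·mm; bending f_b = M/S = 3520 N/mm.
f_max = √(f_v² + f_b²) = √(410.7² + 3520²) = 3544 N/mm.
φr_n = 0.75 × 0.6 × 620 × (0.707 × 16) = 3156 N/mm → NOT adequate.

f_max ≈ 3540 N/mm; NOT adequate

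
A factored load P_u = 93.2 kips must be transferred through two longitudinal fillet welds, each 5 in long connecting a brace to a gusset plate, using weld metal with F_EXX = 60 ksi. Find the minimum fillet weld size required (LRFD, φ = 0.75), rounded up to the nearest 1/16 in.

Total weld length L = 10 in.
Required throat t_e = P_u / (φ × 0.6 F_EXX × L) = 93.2 / (0.75 × 0.6 × 60 × 10) = 0.3452 in.
Required leg w = t_e / 0.707 = 0.4882 in → use 1/2 in.

w = 1/2 in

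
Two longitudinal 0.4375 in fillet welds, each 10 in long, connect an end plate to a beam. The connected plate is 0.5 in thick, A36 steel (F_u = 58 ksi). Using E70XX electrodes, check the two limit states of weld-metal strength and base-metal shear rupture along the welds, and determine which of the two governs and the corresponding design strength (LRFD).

E70XX → F_EXX = 70 ksi.
t_e = 0.707 × 0.4375 = 0.3093 in; L = 20 in.
Weld metal: φR_n = 0.75 × 0.6 × 70 × 0.3093 × 20 = 194.9 kips.
Base metal (shear rupture): φR_n = 0.75 × 0.6 × 58 × 0.5 × 20 = 261 kips.
Governing: weld metal.

φR_n ≈ 195 kips (weld metal governs)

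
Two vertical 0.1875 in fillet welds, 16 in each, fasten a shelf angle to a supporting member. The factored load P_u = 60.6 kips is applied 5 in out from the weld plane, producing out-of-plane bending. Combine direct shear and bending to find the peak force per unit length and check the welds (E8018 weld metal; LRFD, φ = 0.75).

E80XX → F_EXX = 80 ksi.
L_w = 2 × 16 = 32 in; section modulus (unit throat) S = 2 × L²/6 = 85.33 in².
Direct shear f_v = P/L_w = 60.6/32 = 1.894 kip/in.
Moment M = P × e = 60.6 × 5 = 303 kip·in; bending f_b = M/S = 3.551 kip/in.
f_max = √(f_v² + f_b²) = √(1.894² + 3.551²) = 4.024 kip/in.
φr_n = 0.75 × 0.6 × 80 × (0.707 × 0.1875) = 4.772 kip/in → adequate.

f_max ≈ 4.02 kip/in; adequate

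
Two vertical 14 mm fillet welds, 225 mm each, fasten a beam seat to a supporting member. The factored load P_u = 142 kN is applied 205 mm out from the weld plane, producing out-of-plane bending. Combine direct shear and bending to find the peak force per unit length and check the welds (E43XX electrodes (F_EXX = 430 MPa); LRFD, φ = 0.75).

f_max ≈ 1750 N/mm; adequate

L_w = 2 × 225 = 450 mm; section modulus (unit throat) S = 2 × L²/6 = 16880 mm².
Direct shear f_v = P/L_w = 142×10³/450 = 315.6 N/mm.
Moment M = P × e = 142×10³ × 205 = 29110000 N·mm; bending f_b = M/S = 1725 N/mm.
f_max = √(f_v² + f_b²) = √(315.6² + 1725²) = 1754 N/mm.
φr_n = 0.75 × 0.6 × 430 × (0.707 × 14) = 1915 N/mm → adequate.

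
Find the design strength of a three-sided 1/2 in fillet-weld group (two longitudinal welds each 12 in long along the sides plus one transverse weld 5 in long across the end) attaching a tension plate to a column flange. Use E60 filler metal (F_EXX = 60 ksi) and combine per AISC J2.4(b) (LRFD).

t_e = 0.707 × 0.5 = 0.3535 in.
R_nwl = 0.6 × 60 × 0.3535 × 24 = 305.4 kip (longitudinal, 2 welds).
R_nwt = 0.6 × 60 × 0.3535 × 5 = 63.63 kip (transverse, base value).
(i) R_nwl + R_nwt = 369.1 kip; (ii) 0.85 R_nwl + 1.5 R_nwt = 355.1 kip.
R_n = max = 369.1 kip [governs: (i)]; φR_n = 276.8 kip.

φR_n ≈ 277 kip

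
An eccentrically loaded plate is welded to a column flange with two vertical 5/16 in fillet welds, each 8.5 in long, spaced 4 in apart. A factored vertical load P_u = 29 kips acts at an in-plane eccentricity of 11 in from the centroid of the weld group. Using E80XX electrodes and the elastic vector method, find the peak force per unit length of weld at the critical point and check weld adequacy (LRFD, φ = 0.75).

E80XX → F_EXX = 80 ksi.
Total weld length L_w = 17 in. Treat welds as unit-width lines.
Polar moment about centroid: J = 2[d³/12 + d(b/2)²] = 2[8.5³/12 + 8.5×2²] = 170.4 in³.
Direct shear f_v = P/L_w = 29 / 17 = 1.706 kip/in (vertical).
Torsion M = P·e = 29 × 11 = 319 kip·in.
Critical point at (x, y) = (2, 4.25) from centroid. f_tx = M·y/J = 7.958 kip/in; f_ty = M·x/J = 3.745 kip/in.
Resultant f_max = √[f_tx² + (f_v + f_ty)²] = √[7.958² + (1.706 + 3.745)²] = 9.646 kip/in.
Capacity per unit length: φr_n = 0.75 × 0.6 × 80 × (0.707 × 0.3125) = 7.954 kip/in.
9.646 > 7.954 → NOT adequate.

f_max ≈ 9.65 kip/in; NOT adequate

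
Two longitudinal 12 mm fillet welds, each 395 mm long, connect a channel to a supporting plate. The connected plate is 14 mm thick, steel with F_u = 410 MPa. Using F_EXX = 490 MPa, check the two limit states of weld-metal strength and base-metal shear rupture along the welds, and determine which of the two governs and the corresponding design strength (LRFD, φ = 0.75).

t_e = 0.707 × 12 = 8.484 mm; L = 790 mm.
Weld metal: φR_n = 0.75 × 0.6 × 490 × 8.484 × 790 × 10⁻³ = 1478 kN.
Base metal (shear rupture): φR_n = 0.75 × 0.6 × 410 × 14 × 790 × 10⁻³ = 2041 kN.
Governing: weld metal.

φR_n ≈ 1480 kN (weld metal governs)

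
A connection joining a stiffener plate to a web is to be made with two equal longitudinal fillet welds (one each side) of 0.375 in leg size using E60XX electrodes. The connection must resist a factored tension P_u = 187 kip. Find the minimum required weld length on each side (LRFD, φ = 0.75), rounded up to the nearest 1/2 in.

E60XX → F_EXX = 60 ksi.
Throat t_e = 0.707 × 0.375 = 0.2651 in.
φr_n = 0.75 × 0.6 × 60 × 0.2651 = 7.158 kip/in.
L_req = P_u / φr_n = 187 / 7.158 = 26.12 in total.
Per side: 26.12 / 2 = 13.06 in.
Round up → use L = 13.5 in on each side.

L = 13.5 in on each side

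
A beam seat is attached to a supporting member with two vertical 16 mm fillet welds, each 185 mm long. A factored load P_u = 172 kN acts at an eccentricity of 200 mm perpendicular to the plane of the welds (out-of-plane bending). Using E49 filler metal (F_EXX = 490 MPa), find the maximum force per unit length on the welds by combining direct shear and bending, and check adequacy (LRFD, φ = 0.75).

L_w = 2 × 185 = 370 mm; section modulus (unit throat) S = 2 × L²/6 = 11410 mm².
Direct shear f_v = P/L_w = 172×10³/370 = 464.9 N/mm.
Moment M = P × e = 172×10³ × 200 = 34400000 N·mm; bending f_b = M/S = 3015 N/mm.
f_max = √(f_v² + f_b²) = √(464.9² + 3015²) = 3051 N/mm.
φr_n = 0.75 × 0.6 × 490 × (0.707 × 16) = 2494 N/mm → NOT adequate.

f_max ≈ 3050 N/mm; NOT adequate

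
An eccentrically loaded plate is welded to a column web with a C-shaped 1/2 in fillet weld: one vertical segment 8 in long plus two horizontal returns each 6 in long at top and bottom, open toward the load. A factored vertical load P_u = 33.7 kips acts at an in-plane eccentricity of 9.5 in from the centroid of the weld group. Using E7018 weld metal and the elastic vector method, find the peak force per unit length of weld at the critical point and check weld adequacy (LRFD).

E70XX → F_EXX = 70 ksi.
Total weld length L_w = 20 in. Treat welds as unit-width lines.
Centroid: x̄ = 2×6×3 / 20 = 1.8 in from the vertical weld.
Polar moment about centroid: J = I_x + I_y = [8³/12 + 2×6×4²] + [8×1.8² + 2(6³/12 + 6×1.2²)] = 313.9 in³.
Direct shear f_v = P/L_w = 33.7 / 20 = 1.685 kip/in (vertical).
Torsion M = P·e = 33.7 × 9.5 = 320.15 kip·in.
Critical point at (x, y) = (4.2, 4) from centroid. f_tx = M·y/J = 4.08 kip/in; f_ty = M·x/J = 4.284 kip/in.
Resultant f_max = √[f_tx² + (f_v + f_ty)²] = √[4.08² + (1.685 + 4.284)²] = 7.23 kip/in.
Capacity per unit length: φr_n = 0.75 × 0.6 × 70 × (0.707 × 0.5) = 11.14 kip/in.
7.23 ≤ 11.14 → adequate.

f_max ≈ 7.23 kip/in; adequate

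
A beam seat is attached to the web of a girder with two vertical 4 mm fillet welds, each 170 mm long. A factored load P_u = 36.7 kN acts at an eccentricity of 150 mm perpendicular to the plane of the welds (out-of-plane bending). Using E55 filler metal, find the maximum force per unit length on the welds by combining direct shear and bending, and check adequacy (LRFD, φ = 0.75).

f_max ≈ 582 N/mm; adequate

E55XX → F_EXX = 550 MPa.
L_w = 2 × 170 = 340 mm; section modulus (unit throat) S = 2 × L²/6 = 9633 mm².
Direct shear f_v = P/L_w = 36.7×10³/340 = 107.9 N/mm.
Moment M = P × e = 36.7×10³ × 150 = 5505000 N·mm; bending f_b = M/S = 571.5 N/mm.
f_max = √(f_v² + f_b²) = √(107.9² + 571.5²) = 581.6 N/mm.
φr_n = 0.75 × 0.6 × 550 × (0.707 × 4) = 699.9 N/mm → adequate.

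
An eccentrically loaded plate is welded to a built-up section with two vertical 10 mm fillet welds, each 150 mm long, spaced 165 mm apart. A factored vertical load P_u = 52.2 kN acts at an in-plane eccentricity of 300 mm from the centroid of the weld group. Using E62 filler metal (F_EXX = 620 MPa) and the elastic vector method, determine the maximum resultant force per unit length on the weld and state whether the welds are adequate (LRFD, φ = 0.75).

f_max ≈ 808 N/mm; adequate

Total weld length L_w = 300 mm. Treat welds as unit-width lines.
Polar moment about centroid: J = 2[d³/12 + d(b/2)²] = 2[150³/12 + 150×82.5²] = 2604000 mm³.
Direct shear f_v = P/L_w = 52.2×10³ / 300 = 174 N/mm (vertical).
Torsion M = P·e = 52.2×10³ × 300 = 15660000 N·mm.
Critical point at (x, y) = (82.5, 75) from centroid. f_tx = M·y/J = 451 N/mm; f_ty = M·x/J = 496.1 N/mm.
Resultant f_max = √[f_tx² + (f_v + f_ty)²] = √[451² + (174 + 496.1)²] = 807.7 N/mm.
Capacity per unit length: φr_n = 0.75 × 0.6 × 620 × (0.707 × 10) = 1973 N/mm.
807.7 ≤ 1973 → adequate.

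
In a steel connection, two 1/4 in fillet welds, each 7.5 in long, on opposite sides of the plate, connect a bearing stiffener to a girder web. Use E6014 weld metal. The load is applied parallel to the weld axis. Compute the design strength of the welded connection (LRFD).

φR_n ≈ 71.6 kip

E60XX → F_EXX = 60 ksi.
Effective throat t_e = 0.707 × 0.25 = 0.1767 in.
Total length L = 15 in; A_we = 0.1767 × 15 = 2.651 in².
F_nw = 0.6 F_EXX = 0.6 × 60 = 36 ksi.
φR_n = 0.75 × 36 × 2.651 = 71.58 kip.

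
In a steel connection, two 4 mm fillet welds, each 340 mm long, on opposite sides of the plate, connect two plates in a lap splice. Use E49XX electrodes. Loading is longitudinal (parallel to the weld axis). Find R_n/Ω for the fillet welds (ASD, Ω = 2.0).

R_n/Ω ≈ 283 kN

E49XX → F_EXX = 490 MPa.
Effective throat t_e = 0.707 × 4 = 2.828 mm.
Total length L = 680 mm; A_we = 2.828 × 680 = 1923 mm².
F_nw = 0.6 F_EXX = 0.6 × 490 = 294 MPa.
R_n = 294 × 1923 × 10⁻³ = 565.4 kN; R_n/Ω = 565.4/2.0 = 282.7 kN.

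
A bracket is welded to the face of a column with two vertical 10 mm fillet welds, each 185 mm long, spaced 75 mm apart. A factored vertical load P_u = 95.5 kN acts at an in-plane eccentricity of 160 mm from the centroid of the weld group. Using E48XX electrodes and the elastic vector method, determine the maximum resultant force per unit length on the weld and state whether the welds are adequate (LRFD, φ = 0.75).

f_max ≈ 1090 N/mm; adequate

E48XX → F_EXX = 480 MPa.
Total weld length L_w = 370 mm. Treat welds as unit-width lines.
Polar moment about centroid: J = 2[d³/12 + d(b/2)²] = 2[185³/12 + 185×37.5²] = 1576000 mm³.
Direct shear f_v = P/L_w = 95.5×10³ / 370 = 258.1 N/mm (vertical).
Torsion M = P·e = 95.5×10³ × 160 = 15280000 N·mm.
Critical point at (x, y) = (37.5, 92.5) from centroid. f_tx = M·y/J = 897.1 N/mm; f_ty = M·x/J = 363.7 N/mm.
Resultant f_max = √[f_tx² + (f_v + f_ty)²] = √[897.1² + (258.1 + 363.7)²] = 1091 N/mm.
Capacity per unit length: φr_n = 0.75 × 0.6 × 480 × (0.707 × 10) = 1527 N/mm.
1091 ≤ 1527 → adequate.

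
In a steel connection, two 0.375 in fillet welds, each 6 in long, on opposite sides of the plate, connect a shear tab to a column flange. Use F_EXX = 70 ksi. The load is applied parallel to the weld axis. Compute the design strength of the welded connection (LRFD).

φR_n ≈ 100 kips

Effective throat t_e = 0.707 × 0.375 = 0.2651 in.
Total length L = 12 in; A_we = 0.2651 × 12 = 3.181 in².
F_nw = 0.6 F_EXX = 0.6 × 70 = 42 ksi.
φR_n = 0.75 × 42 × 3.181 = 100.2 kips.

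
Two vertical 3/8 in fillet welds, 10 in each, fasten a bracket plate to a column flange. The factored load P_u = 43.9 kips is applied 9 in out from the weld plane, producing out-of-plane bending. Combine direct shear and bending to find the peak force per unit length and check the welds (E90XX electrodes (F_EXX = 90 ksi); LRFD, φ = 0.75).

L_w = 2 × 10 = 20 in; section modulus (unit throat) S = 2 × L²/6 = 33.33 in².
Direct shear f_v = P/L_w = 43.9/20 = 2.195 kip/in.
Moment M = P × e = 43.9 × 9 = 395.1 kip·in; bending f_b = M/S = 11.85 kip/in.
f_max = √(f_v² + f_b²) = √(2.195² + 11.85²) = 12.05 kip/in.
φr_n = 0.75 × 0.6 × 90 × (0.707 × 0.375) = 10.74 kip/in → NOT adequate.

f_max ≈ 12.1 kip/in; NOT adequate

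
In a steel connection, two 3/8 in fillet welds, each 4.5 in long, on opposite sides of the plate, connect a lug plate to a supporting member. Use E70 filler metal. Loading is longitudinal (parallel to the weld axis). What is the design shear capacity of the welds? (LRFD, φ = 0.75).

E70XX → F_EXX = 70 ksi.
Effective throat t_e = 0.707 × 0.375 = 0.2651 in.
Total length L = 9 in; A_we = 0.2651 × 9 = 2.386 in².
F_nw = 0.6 F_EXX = 0.6 × 70 = 42 ksi.
φR_n = 0.75 × 42 × 2.386 = 75.16 kip.

φR_n ≈ 75.2 kip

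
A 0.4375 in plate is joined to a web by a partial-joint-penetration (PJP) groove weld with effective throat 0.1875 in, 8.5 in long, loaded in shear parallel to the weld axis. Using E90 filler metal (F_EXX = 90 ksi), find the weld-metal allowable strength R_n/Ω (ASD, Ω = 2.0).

R_n/Ω ≈ 43 kips

Effective throat (given) t_e = 0.1875 in.
A_we = 0.1875 × 8.5 = 1.594 in².
F_nw = 0.6 F_EXX = 54 ksi.
R_n/Ω = (54 × 1.594) / 2.0 = 43.03 kips.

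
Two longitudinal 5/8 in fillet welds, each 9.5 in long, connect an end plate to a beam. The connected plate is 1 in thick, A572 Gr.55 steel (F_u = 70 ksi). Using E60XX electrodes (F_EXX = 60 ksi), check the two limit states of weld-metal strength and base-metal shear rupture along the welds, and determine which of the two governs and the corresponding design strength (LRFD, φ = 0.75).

φR_n ≈ 227 kips (weld metal governs)

t_e = 0.707 × 0.625 = 0.4419 in; L = 19 in.
Weld metal: φR_n = 0.75 × 0.6 × 60 × 0.4419 × 19 = 226.7 kips.
Base metal (shear rupture): φR_n = 0.75 × 0.6 × 70 × 1 × 19 = 598.5 kips.
Governing: weld metal.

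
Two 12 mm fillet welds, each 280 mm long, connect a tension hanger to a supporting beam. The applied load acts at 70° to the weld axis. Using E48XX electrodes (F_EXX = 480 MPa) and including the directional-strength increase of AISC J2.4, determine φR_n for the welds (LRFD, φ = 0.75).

t_e = 0.707 × 12 = 8.484 mm; A_we = 8.484 × 560 = 4751 mm².
Directional factor: 1.0 + 0.5 sin^1.5(70°) = 1.455.
F_nw = 0.6 × 480 × 1.455 = 419.2 MPa.
φR_n = 0.75 × 419.2 × 4751 × 10⁻³ = 1494 kN.

φR_n ≈ 1490 kN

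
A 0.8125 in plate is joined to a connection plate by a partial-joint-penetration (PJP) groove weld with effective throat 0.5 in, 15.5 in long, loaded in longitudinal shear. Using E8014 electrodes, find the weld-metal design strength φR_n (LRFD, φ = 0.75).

E80XX → F_EXX = 80 ksi.
Effective throat (given) t_e = 0.5 in.
A_we = 0.5 × 15.5 = 7.75 in².
F_nw = 0.6 F_EXX = 48 ksi.
φR_n = 0.75 × 48 × 7.75 = 279 kips.

φR_n ≈ 279 kips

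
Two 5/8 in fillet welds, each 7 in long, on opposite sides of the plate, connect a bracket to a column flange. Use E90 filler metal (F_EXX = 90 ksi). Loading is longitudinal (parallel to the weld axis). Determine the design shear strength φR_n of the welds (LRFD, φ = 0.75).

Effective throat t_e = 0.707 × 0.625 = 0.4419 in.
Total length L = 14 in; A_we = 0.4419 × 14 = 6.186 in².
F_nw = 0.6 F_EXX = 0.6 × 90 = 54 ksi.
φR_n = 0.75 × 54 × 6.186 = 250.5 kips.

φR_n ≈ 251 kips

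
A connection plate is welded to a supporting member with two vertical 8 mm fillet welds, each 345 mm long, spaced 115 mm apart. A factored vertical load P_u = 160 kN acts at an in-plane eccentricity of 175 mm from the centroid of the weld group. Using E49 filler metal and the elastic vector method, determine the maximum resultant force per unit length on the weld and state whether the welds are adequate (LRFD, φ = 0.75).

E49XX → F_EXX = 490 MPa.
Total weld length L_w = 690 mm. Treat welds as unit-width lines.
Polar moment about centroid: J = 2[d³/12 + d(b/2)²] = 2[345³/12 + 345×57.5²] = 9125000 mm³.
Direct shear f_v = P/L_w = 160×10³ / 690 = 231.9 N/mm (vertical).
Torsion M = P·e = 160×10³ × 175 = 28000000 N·mm.
Critical point at (x, y) = (57.5, 172.5) from centroid. f_tx = M·y/J = 529.3 N/mm; f_ty = M·x/J = 176.4 N/mm.
Resultant f_max = √[f_tx² + (f_v + f_ty)²] = √[529.3² + (231.9 + 176.4)²] = 668.5 N/mm.
Capacity per unit length: φr_n = 0.75 × 0.6 × 490 × (0.707 × 8) = 1247 N/mm.
668.5 ≤ 1247 → adequate.

f_max ≈ 668 N/mm; adequate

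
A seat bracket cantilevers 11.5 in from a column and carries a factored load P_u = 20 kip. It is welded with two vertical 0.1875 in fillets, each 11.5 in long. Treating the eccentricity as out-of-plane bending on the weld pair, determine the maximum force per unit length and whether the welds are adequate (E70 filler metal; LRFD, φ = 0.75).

f_max ≈ 5.29 kip/in; NOT adequate

E70XX → F_EXX = 70 ksi.
L_w = 2 × 11.5 = 23 in; section modulus (unit throat) S = 2 × L²/6 = 44.08 in².
Direct shear f_v = P/L_w = 20/23 = 0.8696 kip/in.
Moment M = P × e = 20 × 11.5 = 230 kip·in; bending f_b = M/S = 5.217 kip/in.
f_max = √(f_v² + f_b²) = √(0.8696² + 5.217²) = 5.289 kip/in.
φr_n = 0.75 × 0.6 × 70 × (0.707 × 0.1875) = 4.176 kip/in → NOT adequate.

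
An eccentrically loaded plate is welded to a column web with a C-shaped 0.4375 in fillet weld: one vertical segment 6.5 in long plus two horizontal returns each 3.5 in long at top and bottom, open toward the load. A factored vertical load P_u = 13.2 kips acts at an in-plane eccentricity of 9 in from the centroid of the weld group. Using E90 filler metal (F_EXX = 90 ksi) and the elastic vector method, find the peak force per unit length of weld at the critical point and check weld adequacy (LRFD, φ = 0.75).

f_max ≈ 4.99 kip/in; adequate

Total weld length L_w = 13.5 in. Treat welds as unit-width lines.
Centroid: x̄ = 2×3.5×1.75 / 13.5 = 0.9074 in from the vertical weld.
Polar moment about centroid: J = I_x + I_y = [6.5³/12 + 2×3.5×3.25²] + [6.5×0.9074² + 2(3.5³/12 + 3.5×0.8426²)] = 114.3 in³.
Direct shear f_v = P/L_w = 13.2 / 13.5 = 0.9778 kip/in (vertical).
Torsion M = P·e = 13.2 × 9 = 118.8 kip·in.
Critical point at (x, y) = (2.593, 3.25) from centroid. f_tx = M·y/J = 3.378 kip/in; f_ty = M·x/J = 2.695 kip/in.
Resultant f_max = √[f_tx² + (f_v + f_ty)²] = √[3.378² + (0.9778 + 2.695)²] = 4.99 kip/in.
Capacity per unit length: φr_n = 0.75 × 0.6 × 90 × (0.707 × 0.4375) = 12.53 kip/in.
4.99 ≤ 12.53 → adequate.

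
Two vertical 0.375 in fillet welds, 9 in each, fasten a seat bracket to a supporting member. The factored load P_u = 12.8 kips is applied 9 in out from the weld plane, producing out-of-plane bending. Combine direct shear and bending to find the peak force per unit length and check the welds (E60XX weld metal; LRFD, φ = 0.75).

f_max ≈ 4.33 kip/in; adequate

E60XX → F_EXX = 60 ksi.
L_w = 2 × 9 = 18 in; section modulus (unit throat) S = 2 × L²/6 = 27 in².
Direct shear f_v = P/L_w = 12.8/18 = 0.7111 kip/in.
Moment M = P × e = 12.8 × 9 = 115.2 kip·in; bending f_b = M/S = 4.267 kip/in.
f_max = √(f_v² + f_b²) = √(0.7111² + 4.267²) = 4.326 kip/in.
φr_n = 0.75 × 0.6 × 60 × (0.707 × 0.375) = 7.158 kip/in → adequate.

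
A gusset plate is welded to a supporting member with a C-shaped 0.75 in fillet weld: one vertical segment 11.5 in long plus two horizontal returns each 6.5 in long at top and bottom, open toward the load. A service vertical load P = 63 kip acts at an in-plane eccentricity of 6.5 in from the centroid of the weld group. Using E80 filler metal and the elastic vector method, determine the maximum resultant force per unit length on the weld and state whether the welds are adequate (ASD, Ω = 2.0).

f_max ≈ 6.54 kip/in; adequate

E80XX → F_EXX = 80 ksi.
Total weld length L_w = 24.5 in. Treat welds as unit-width lines.
Centroid: x̄ = 2×6.5×3.25 / 24.5 = 1.724 in from the vertical weld.
Polar moment about centroid: J = I_x + I_y = [11.5³/12 + 2×6.5×5.75²] + [11.5×1.724² + 2(6.5³/12 + 6.5×1.526²)] = 666.8 in³.
Direct shear f_v = P/L_w = 63 / 24.5 = 2.571 kip/in (vertical).
Torsion M = P·e = 63 × 6.5 = 409.5 kip·in.
Critical point at (x, y) = (4.776, 5.75) from centroid. f_tx = M·y/J = 3.531 kip/in; f_ty = M·x/J = 2.933 kip/in.
Resultant f_max = √[f_tx² + (f_v + f_ty)²] = √[3.531² + (2.571 + 2.933)²] = 6.54 kip/in.
Capacity per unit length: r_n/Ω = (1/2.0) × 0.6 × 80 × (0.707 × 0.75) = 12.73 kip/in.
6.54 ≤ 12.73 → adequate.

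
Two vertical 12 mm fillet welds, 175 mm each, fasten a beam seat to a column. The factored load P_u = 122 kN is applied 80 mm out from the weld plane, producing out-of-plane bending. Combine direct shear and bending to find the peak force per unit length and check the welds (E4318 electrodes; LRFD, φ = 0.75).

f_max ≈ 1020 N/mm; adequate

E43XX → F_EXX = 430 MPa.
L_w = 2 × 175 = 350 mm; section modulus (unit throat) S = 2 × L²/6 = 10210 mm².
Direct shear f_v = P/L_w = 122×10³/350 = 348.6 N/mm.
Moment M = P × e = 122×10³ × 80 = 9760000 N·mm; bending f_b = M/S = 956.1 N/mm.
f_max = √(f_v² + f_b²) = √(348.6² + 956.1²) = 1018 N/mm.
φr_n = 0.75 × 0.6 × 430 × (0.707 × 12) = 1642 N/mm → adequate.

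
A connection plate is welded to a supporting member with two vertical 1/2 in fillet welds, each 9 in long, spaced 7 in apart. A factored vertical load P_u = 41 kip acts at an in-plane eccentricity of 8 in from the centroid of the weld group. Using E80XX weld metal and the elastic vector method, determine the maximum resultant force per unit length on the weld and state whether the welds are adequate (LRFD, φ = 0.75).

f_max ≈ 7.1 kip/in; adequate

E80XX → F_EXX = 80 ksi.
Total weld length L_w = 18 in. Treat welds as unit-width lines.
Polar moment about centroid: J = 2[d³/12 + d(b/2)²] = 2[9³/12 + 9×3.5²] = 342 in³.
Direct shear f_v = P/L_w = 41 / 18 = 2.278 kip/in (vertical).
Torsion M = P·e = 41 × 8 = 328 kip·in.
Critical point at (x, y) = (3.5, 4.5) from centroid. f_tx = M·y/J = 4.316 kip/in; f_ty = M·x/J = 3.357 kip/in.
Resultant f_max = √[f_tx² + (f_v + f_ty)²] = √[4.316² + (2.278 + 3.357)²] = 7.097 kip/in.
Capacity per unit length: φr_n = 0.75 × 0.6 × 80 × (0.707 × 0.5) = 12.73 kip/in.
7.097 ≤ 12.73 → adequate.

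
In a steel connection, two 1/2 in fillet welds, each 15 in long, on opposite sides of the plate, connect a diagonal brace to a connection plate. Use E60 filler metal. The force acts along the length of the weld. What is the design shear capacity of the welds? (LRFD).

E60XX → F_EXX = 60 ksi.
Effective throat t_e = 0.707 × 0.5 = 0.3535 in.
Total length L = 30 in; A_we = 0.3535 × 30 = 10.6 in².
F_nw = 0.6 F_EXX = 0.6 × 60 = 36 ksi.
φR_n = 0.75 × 36 × 10.6 = 286.3 kip.

φR_n ≈ 286 kip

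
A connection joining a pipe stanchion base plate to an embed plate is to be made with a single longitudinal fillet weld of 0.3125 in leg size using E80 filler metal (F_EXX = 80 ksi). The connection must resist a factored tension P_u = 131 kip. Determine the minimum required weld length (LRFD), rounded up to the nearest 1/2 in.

Throat t_e = 0.707 × 0.3125 = 0.2209 in.
φr_n = 0.75 × 0.6 × 80 × 0.2209 = 7.954 kip/in.
L_req = P_u / φr_n = 131 / 7.954 = 16.47 in total.
Round up → use L = 16.5 in.

L = 16.5 in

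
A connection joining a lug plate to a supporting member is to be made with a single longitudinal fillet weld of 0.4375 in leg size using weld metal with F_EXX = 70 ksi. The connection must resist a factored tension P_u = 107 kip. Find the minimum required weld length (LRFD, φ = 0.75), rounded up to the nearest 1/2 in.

L = 11 in

Throat t_e = 0.707 × 0.4375 = 0.3093 in.
φr_n = 0.75 × 0.6 × 70 × 0.3093 = 9.743 kip/in.
L_req = P_u / φr_n = 107 / 9.743 = 10.98 in total.
Round up → use L = 11 in.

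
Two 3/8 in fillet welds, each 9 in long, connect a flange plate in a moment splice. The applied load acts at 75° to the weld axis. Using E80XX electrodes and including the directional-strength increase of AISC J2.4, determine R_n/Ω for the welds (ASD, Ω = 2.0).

E80XX → F_EXX = 80 ksi.
t_e = 0.707 × 0.375 = 0.2651 in; A_we = 0.2651 × 18 = 4.772 in².
Directional factor: 1.0 + 0.5 sin^1.5(75°) = 1.475.
F_nw = 0.6 × 80 × 1.475 = 70.78 ksi.
R_n/Ω = (70.78 × 4.772) / 2.0 = 168.9 kips.

R_n/Ω ≈ 169 kips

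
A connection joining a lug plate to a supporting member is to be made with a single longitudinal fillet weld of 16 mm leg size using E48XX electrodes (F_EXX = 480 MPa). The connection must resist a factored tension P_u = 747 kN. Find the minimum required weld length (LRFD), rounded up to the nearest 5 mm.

Throat t_e = 0.707 × 16 = 11.31 mm.
φr_n = 0.75 × 0.6 × 480 × 11.31 × 10⁻³ = 2.443 kN/mm.
L_req = P_u / φr_n = 747 / 2.443 = 305.7 mm total.
Round up → use L = 310 mm.

L = 310 mm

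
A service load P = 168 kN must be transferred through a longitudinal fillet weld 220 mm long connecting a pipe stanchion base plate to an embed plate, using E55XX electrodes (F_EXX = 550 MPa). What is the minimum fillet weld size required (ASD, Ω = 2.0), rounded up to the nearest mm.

Total weld length L = 220 mm.
Required throat t_e = P × Ω / (0.6 F_EXX × L) = 168 × 2.0 / (0.6 × 550 × 220 × 10⁻³) = 4.628 mm.
Required leg w = t_e / 0.707 = 6.546 mm → use 7 mm.

w = 7 mm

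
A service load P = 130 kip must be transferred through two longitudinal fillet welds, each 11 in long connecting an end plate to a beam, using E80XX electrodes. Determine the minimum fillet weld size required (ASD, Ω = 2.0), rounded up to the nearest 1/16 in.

w = 3/8 in

E80XX → F_EXX = 80 ksi.
Total weld length L = 22 in.
Required throat t_e = P × Ω / (0.6 F_EXX × L) = 130 × 2.0 / (0.6 × 80 × 22) = 0.2462 in.
Required leg w = t_e / 0.707 = 0.3482 in → use 3/8 in.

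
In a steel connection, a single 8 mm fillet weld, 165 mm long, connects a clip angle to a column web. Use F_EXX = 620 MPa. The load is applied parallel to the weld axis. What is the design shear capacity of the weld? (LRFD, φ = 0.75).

Effective throat t_e = 0.707 × 8 = 5.656 mm.
Total length L = 165 mm; A_we = 5.656 × 165 = 933.2 mm².
F_nw = 0.6 F_EXX = 0.6 × 620 = 372 MPa.
φR_n = 0.75 × 372 × 933.2 × 10⁻³ = 260.4 kN.

φR_n ≈ 260 kN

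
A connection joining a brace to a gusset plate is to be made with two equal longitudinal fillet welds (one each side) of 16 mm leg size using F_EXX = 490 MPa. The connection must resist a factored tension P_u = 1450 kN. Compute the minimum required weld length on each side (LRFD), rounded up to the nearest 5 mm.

Throat t_e = 0.707 × 16 = 11.31 mm.
φr_n = 0.75 × 0.6 × 490 × 11.31 × 10⁻³ = 2.494 kN/mm.
L_req = P_u / φr_n = 1450 / 2.494 = 581.3 mm total.
Per side: 581.3 / 2 = 290.7 mm.
Round up → use L = 295 mm on each side.

L = 295 mm on each side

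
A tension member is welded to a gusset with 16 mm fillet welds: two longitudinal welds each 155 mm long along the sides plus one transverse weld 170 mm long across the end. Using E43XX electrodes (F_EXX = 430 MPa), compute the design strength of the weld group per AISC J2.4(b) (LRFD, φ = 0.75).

t_e = 0.707 × 16 = 11.31 mm.
R_nwl = 0.6 × 430 × 11.31 × 310 × 10⁻³ = 904.7 kN (longitudinal, 2 welds).
R_nwt = 0.6 × 430 × 11.31 × 170 × 10⁻³ = 496.1 kN (transverse, base value).
(i) R_nwl + R_nwt = 1401 kN; (ii) 0.85 R_nwl + 1.5 R_nwt = 1513 kN.
R_n = max = 1513 kN [governs: (ii)]; φR_n = 1135 kN.

φR_n ≈ 1130 kN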